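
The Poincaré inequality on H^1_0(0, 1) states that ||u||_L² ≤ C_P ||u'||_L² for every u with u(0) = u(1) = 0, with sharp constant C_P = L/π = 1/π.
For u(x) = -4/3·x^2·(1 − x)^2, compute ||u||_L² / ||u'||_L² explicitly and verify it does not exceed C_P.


||u||_L² / ||u'||_L² = sqrt(3)/6 < C_P = 1/π.

u(x) = -4/3·x^2·(1 − x)^2, so u'(x) = 8*x*(x*(1 - x) - (x - 1)^2)/3.
u(x) = -4/3·x^2·(1 − x)^2 vanishes at x = 0 and x = 1, so u ∈ H^1_0(0, 1). Differentiate via the product rule and integrate the resulting polynomials term by term.
  ∫_0^1 u² dx = ∫_0^1 (16*x^8/9 - 64*x^7/9 + 32*x^6/3 - 64*x^5/9 + 16*x^4/9) dx. Term by term:
    ∫_0^1 16*x^8/9 dx = 16/81;  ∫_0^1 -64*x^7/9 dx = -8/9;  ∫_0^1 32*x^6/3 dx = 32/21;
    ∫_0^1 -64*x^5/9 dx = -32/27;  ∫_0^1 16*x^4/9 dx = 16/45.
  Sum: 16/81 − 8/9 + 32/21 − 32/27 + 16/45 = 8/2835.
  ∫_0^1 (u')² dx = ∫_0^1 (256*x^6/9 - 256*x^5/3 + 832*x^4/9 - 128*x^3/3 + 64*x^2/9) dx. Term by term:
    ∫_0^1 256*x^6/9 dx = 256/63;  ∫_0^1 -256*x^5/3 dx = -128/9;  ∫_0^1 832*x^4/9 dx = 832/45;
    ∫_0^1 -128*x^3/3 dx = -32/3;  ∫_0^1 64*x^2/9 dx = 64/27.
  Sum: 256/63 − 128/9 + 832/45 − 32/3 + 64/27 = 32/945.
∫_0^1 u² dx = 8/2835, so ||u||_L² = 2*sqrt(70)/315.
∫_0^1 (u')² dx = 32/945, so ||u'||_L² = 4*sqrt(210)/315.
Ratio ||u||_L² / ||u'||_L² = sqrt(3)/6.
Sharp Poincaré constant on H^1_0(0, 1) is C_P = L/π = 1/π, achieved by sin(π·x).
A polynomial bump cannot attain the sharp Poincaré constant (only the first sine eigenfunction does), so the ratio is strictly less than C_P, consistent with ||u||_L² ≤ C_P ||u'||_L².


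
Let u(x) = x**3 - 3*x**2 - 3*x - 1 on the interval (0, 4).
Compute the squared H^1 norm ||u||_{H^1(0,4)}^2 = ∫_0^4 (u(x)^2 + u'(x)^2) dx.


||u||_{H^1}^2 = 17576/35

The H^1 norm (squared) on an interval (0, L) is
  ||u||_{H^1}^2 = ∫_0^L u(x)^2 dx + ∫_0^L u'(x)^2 dx.
Compute u'(x) = 3*x**2 - 6*x - 3.
Then u(x)^2 = x**6 - 6*x**5 + 3*x**4 + 16*x**3 + 15*x**2 + 6*x + 1 and u'(x)^2 = 9*x**4 - 36*x**3 + 18*x**2 + 36*x + 9.
Integrate each monomial from 0 to 4 using ∫_0^4 c·x^n dx = c·4^(n+1)/(n+1):
  ∫_0^4 u(x)^2 dx = ∫_0^4 (x^6 - 6*x^5 + 3*x^4 + 16*x^3 + 15*x^2 + 6*x + 1) dx. Term by term:
    ∫_0^4 x^6 dx = 16384/7;  ∫_0^4 -6*x^5 dx = -4096;  ∫_0^4 3*x^4 dx = 3072/5;
    ∫_0^4 16*x^3 dx = 1024;  ∫_0^4 15*x^2 dx = 320;  ∫_0^4 6*x dx = 48;
    ∫_0^4 1 dx = 4.
  Sum: 16384/7 − 4096 + 3072/5 + 1024 + 320 + 48 + 4 = 8924/35.
  ∫_0^4 u'(x)^2 dx = ∫_0^4 (9*x^4 - 36*x^3 + 18*x^2 + 36*x + 9) dx. Term by term:
    ∫_0^4 9*x^4 dx = 9216/5;  ∫_0^4 -36*x^3 dx = -2304;  ∫_0^4 18*x^2 dx = 384;
    ∫_0^4 36*x dx = 288;  ∫_0^4 9 dx = 36.
  Sum: 9216/5 − 2304 + 384 + 288 + 36 = 1236/5.
Adding: ||u||_{H^1}^2 = 8924/35 + 1236/5 = 17576/35.


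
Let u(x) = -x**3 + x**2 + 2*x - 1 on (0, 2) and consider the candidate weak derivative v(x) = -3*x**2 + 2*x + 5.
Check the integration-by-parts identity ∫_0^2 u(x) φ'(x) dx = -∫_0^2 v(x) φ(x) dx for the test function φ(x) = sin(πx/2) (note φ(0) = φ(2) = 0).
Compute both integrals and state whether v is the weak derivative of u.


LHS = -96/π^3 + 8/π, RHS = -96/π^3 - 4/π. No, v is not the weak derivative of u.

u(x) = -x**3 + x**2 + 2*x - 1, classical derivative u'(x) = -3*x**2 + 2*x + 2.
φ(x) = sin(πx/2), so φ'(x) = π*cos(π*x/2)/2.
Note φ(0) = φ(2) = 0, so the boundary term u·φ vanishes.
LHS = ∫_0^2 u(x) φ'(x) dx = ∫_0^2 (-π*x^3*cos(π*x/2)/2 + π*x^2*cos(π*x/2)/2 + π*x*cos(π*x/2) - π*cos(π*x/2)/2) dx. Term by term:
  ∫_0^2 -π*cos(π*x/2)/2 dx = 0;  ∫_0^2 π*x*cos(π*x/2) dx = -8/π;  ∫_0^2 π*x^2*cos(π*x/2)/2 dx = -8/π;
  ∫_0^2 -π*x^3*cos(π*x/2)/2 dx = -96/π^3 + 24/π.
Sum: 0 − 8/π − 8/π + -96/π^3 + 24/π = -96/π^3 + 8/π.
So LHS = -96/π^3 + 8/π.
∫_0^2 v(x) φ(x) dx = ∫_0^2 (-3*x^2*sin(π*x/2) + 2*x*sin(π*x/2) + 5*sin(π*x/2)) dx. Term by term:
  ∫_0^2 5*sin(π*x/2) dx = 20/π;  ∫_0^2 -3*x^2*sin(π*x/2) dx = -24/π + 96/π^3;  ∫_0^2 2*x*sin(π*x/2) dx = 8/π.
Sum: 20/π + -24/π + 96/π^3 + 8/π = 4/π + 96/π^3.
So RHS = -∫_0^2 v(x) φ(x) dx = -96/π^3 - 4/π.
LHS − RHS = 12/π ≠ 0, so the identity fails.
(For a valid weak derivative the identity must hold for EVERY test function, in particular this one. The failure shows v is NOT the weak derivative of u.)
Correct weak derivative would be u'(x) = -3*x**2 + 2*x + 2.


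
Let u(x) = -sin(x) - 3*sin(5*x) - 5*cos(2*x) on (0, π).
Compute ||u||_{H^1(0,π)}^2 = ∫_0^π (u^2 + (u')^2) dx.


||u||_{H^1(0,π)}^2 = 800/21 + 361*π/2

u'(x) = 10*sin(2*x) - cos(x) - 15*cos(5*x).
Expand u² and (u')² and integrate term by term on (0, π), using: for integers n ≥ 1, ∫_0^π sin²(nx) dx = ∫_0^π cos²(nx) dx = π/2; for n ≠ n', ∫_0^π sin(nx)sin(n'x) dx = ∫_0^π cos(nx)cos(n'x) dx = 0; and by product-to-sum, ∫_0^π sin(nx)cos(n'x) dx = ½∫_0^π [sin((n+n')x) + sin((n−n')x)] dx, which is 0 when n+n' is even and 2n/(n²−n'²) when n+n' is odd (it need not vanish on (0, π)).
  u² squared terms: (-1)²·∫sin(x)² dx = 1·π/2 = π/2;  (-5)²·∫cos(2x)² dx = 25·π/2 = 25*π/2;  (-3)²·∫sin(5x)² dx = 9·π/2 = 9*π/2.
  u² cross terms: 2·(-1)·(-5)·∫sin(x)·cos(2x) dx = 10·(-2/3) = -20/3;  2·(-1)·(-3)·∫sin(x)·sin(5x) dx = 6·(0) = 0;  2·(-5)·(-3)·∫cos(2x)·sin(5x) dx = 30·(10/21) = 100/7.
  So ∫_0^π u² dx = π/2 + 25*π/2 + 9*π/2 − 20/3 + 0 + 100/7 = 160/21 + 35*π/2.
  (u')² squared terms: (-1)²·∫cos(x)² dx = 1·π/2 = π/2;  (-15)²·∫cos(5x)² dx = 225·π/2 = 225*π/2;  (10)²·∫sin(2x)² dx = 100·π/2 = 50*π.
  (u')² cross terms: 2·(-1)·(-15)·∫cos(x)·cos(5x) dx = 30·(0) = 0;  2·(-1)·(10)·∫cos(x)·sin(2x) dx = -20·(4/3) = -80/3;  2·(-15)·(10)·∫cos(5x)·sin(2x) dx = -300·(-4/21) = 400/7.
  So ∫_0^π (u')² dx = π/2 + 225*π/2 + 50*π + 0 − 80/3 + 400/7 = 640/21 + 163*π.
||u||_{H^1}^2 = (160/21 + 35*π/2) + (640/21 + 163*π) = 800/21 + 361*π/2.


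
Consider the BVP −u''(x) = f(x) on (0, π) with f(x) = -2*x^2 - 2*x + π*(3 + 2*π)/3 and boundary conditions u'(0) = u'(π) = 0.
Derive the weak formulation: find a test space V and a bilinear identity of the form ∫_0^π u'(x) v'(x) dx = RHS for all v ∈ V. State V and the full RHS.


V = H^1(0, π) (no boundary constraint on v; u is determined up to an additive constant); weak form: ∫_0^π u'v' dx = ∫_0^π (-2*x^2 - 2*x + π*(3 + 2*π)/3) v dx for all v ∈ V.

Multiply both sides by a test function v and integrate from 0 to π:
  ∫_0^π −u''(x) v(x) dx = ∫_0^π f(x) v(x) dx.
Integrate the LHS by parts once:
  ∫_0^π −u'' v dx = −[u'(x) v(x)]_0^π + ∫_0^π u'(x) v'(x) dx.
Thus ∫_0^π u'(x) v'(x) dx = ∫_0^π f(x) v(x) dx + [u'(x) v(x)]_0^π.
Choose V so that boundary terms are either known or forced to vanish.
u has homogeneous Neumann: u'(0) = u'(π) = 0. So [u' v]_0^π = 0·v(π) − 0·v(0) = 0 for any v; take V = H^1(0, π).
Weak formulation: find u (satisfying any essential BC) such that ∫_0^π u'(x) v'(x) dx = ∫_0^π f v dx for all v ∈ V (homogeneous Neumann, so boundary terms vanish).
Substituting f(x) = -2*x^2 - 2*x + π*(3 + 2*π)/3, the right-hand side is ∫_0^π (-2*x^2 - 2*x + π*(3 + 2*π)/3) v dx.
Compatibility check (pure Neumann): taking v ≡ 1 ∈ V gives 0 = ∫_0^π f dx + (0) − (0), i.e. ∫_0^π f dx must equal u'(0) − u'(π) = 0. Indeed ∫_0^π (-2*x^2 - 2*x + π*(3 + 2*π)/3) dx = 0, so the data are compatible. The solution is then unique only up to an additive constant (fix it e.g. by requiring ∫_0^π u dx = 0).


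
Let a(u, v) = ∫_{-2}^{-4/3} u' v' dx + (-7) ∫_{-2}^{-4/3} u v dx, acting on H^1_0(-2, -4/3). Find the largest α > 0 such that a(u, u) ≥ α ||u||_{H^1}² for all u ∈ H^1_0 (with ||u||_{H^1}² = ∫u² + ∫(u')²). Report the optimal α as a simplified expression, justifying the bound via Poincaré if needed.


α = (-28 + 9*π^2)/(4 + 9*π^2)

Coercivity of a(·,·) on H^1_0(-2, -4/3) means a(u, u) ≥ α ||u||_{H^1}² for every u ∈ H^1_0.
The interval has length L = 2/3, and Poincaré/coercivity depend only on L. Here a(u, u) = ∫(u')² + (-7)·∫u².
Here c = -7 < 0 with |c| < (π/L)² = 9*π^2/4, so coercivity still holds. The condition a(u,u) ≥ α||u||_{H^1}² reads (1−α)∫(u')² ≥ (α−c)∫u². Any admissible α is ≤ 1 (rapidly oscillating u have ∫u²/∫(u')² → 0), and α = 1 would force 0 ≥ (1−c)∫u², impossible since c < 1; so 1−α > 0. By the sharp Poincaré inequality on H^1_0 of an interval of length L, ∫(u')² ≥ (π/L)²∫u² with equality for the first sine mode sin(π(x−x₀)/L) (x₀ the left endpoint), so the inequality holds for all u iff (1−α)(π/L)² ≥ α − c, i.e. α ≤ ((π/L)² + c)/((π/L)² + 1) = (1 + c(L/π)²)/(1 + (L/π)²). (Direct route, valid since c ≤ 0: Poincaré gives c∫u² ≥ c(L/π)²∫(u')², so a(u,u) ≥ (1 + c(L/π)²)∫(u')², while ||u||_{H^1}² ≤ (1 + (L/π)²)∫(u')²; dividing yields the same α.) With (π/L)² = 9*π^2/4 and c = -7, the largest admissible constant is α = ((π/L)² + c)/((π/L)² + 1).
Simplifying, α = (-28 + 9*π^2)/(4 + 9*π^2).


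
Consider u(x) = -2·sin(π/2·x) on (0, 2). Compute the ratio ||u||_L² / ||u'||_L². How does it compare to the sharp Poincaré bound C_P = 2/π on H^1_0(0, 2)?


||u||_L² / ||u'||_L² = 2/π = C_P.

u(x) = -2·sin(π/2·x), so u'(x) = -π*cos(π*x/2).
Writing u(x) = A·sin(kπx/L) with A = -2 and k = 1, use ∫_0^L sin²(kπx/L) dx = L/2 and ∫_0^L cos²(kπx/L) dx = L/2.
u² = 4·sin²(π/2·x) and (u')² = π^2·cos²(π/2·x), and each of sin², cos² integrates to L/2 = 1 over (0, 2).
∫_0^2 u² dx = 4, so ||u||_L² = 2.
∫_0^2 (u')² dx = π^2, so ||u'||_L² = π.
Ratio ||u||_L² / ||u'||_L² = 2/π.
Sharp Poincaré constant on H^1_0(0, 2) is C_P = L/π = 2/π, achieved by sin(π/2·x).
This is the k = 1 eigenfunction (up to amplitude), so the ratio equals the sharp Poincaré constant exactly.


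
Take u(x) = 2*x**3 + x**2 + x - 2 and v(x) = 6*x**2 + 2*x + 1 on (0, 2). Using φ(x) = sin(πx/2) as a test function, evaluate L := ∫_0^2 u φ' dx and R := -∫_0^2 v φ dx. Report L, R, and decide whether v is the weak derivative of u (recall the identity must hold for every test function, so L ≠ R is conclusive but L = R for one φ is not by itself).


LHS = -60/π + 192/π^3, RHS = -60/π + 192/π^3. Yes, v = u' weakly.

u(x) = 2*x**3 + x**2 + x - 2, classical derivative u'(x) = 6*x**2 + 2*x + 1.
φ(x) = sin(πx/2), so φ'(x) = π*cos(π*x/2)/2.
Note φ(0) = φ(2) = 0, so the boundary term u·φ vanishes.
LHS = ∫_0^2 u(x) φ'(x) dx = ∫_0^2 (π*x^3*cos(π*x/2) + π*x^2*cos(π*x/2)/2 + π*x*cos(π*x/2)/2 - π*cos(π*x/2)) dx. Term by term:
  ∫_0^2 -π*cos(π*x/2) dx = 0;  ∫_0^2 π*x^3*cos(π*x/2) dx = -48/π + 192/π^3;  ∫_0^2 π*x*cos(π*x/2)/2 dx = -4/π;
  ∫_0^2 π*x^2*cos(π*x/2)/2 dx = -8/π.
Sum: 0 + -48/π + 192/π^3 − 4/π − 8/π = -60/π + 192/π^3.
So LHS = -60/π + 192/π^3.
∫_0^2 v(x) φ(x) dx = ∫_0^2 (6*x^2*sin(π*x/2) + 2*x*sin(π*x/2) + sin(π*x/2)) dx. Term by term:
  ∫_0^2 2*x*sin(π*x/2) dx = 8/π;  ∫_0^2 6*x^2*sin(π*x/2) dx = -192/π^3 + 48/π;  ∫_0^2 sin(π*x/2) dx = 4/π.
Sum: 8/π + -192/π^3 + 48/π + 4/π = -192/π^3 + 60/π.
So RHS = -∫_0^2 v(x) φ(x) dx = -60/π + 192/π^3.
LHS = RHS, so the identity holds for this test φ.
Moreover u is smooth here and v(x) = u'(x) = 6*x**2 + 2*x + 1 pointwise, so the identity holds for every test function. Hence v is the weak derivative of u.


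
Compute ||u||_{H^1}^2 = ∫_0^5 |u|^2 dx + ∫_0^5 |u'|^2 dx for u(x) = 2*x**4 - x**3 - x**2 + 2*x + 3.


||u||_{H^1}^2 = 78803495/63

The H^1 norm (squared) on an interval (0, L) is
  ||u||_{H^1}^2 = ∫_0^L u(x)^2 dx + ∫_0^L u'(x)^2 dx.
Compute u'(x) = 8*x**3 - 3*x**2 - 2*x + 2.
Then u(x)^2 = 4*x**8 - 4*x**7 - 3*x**6 + 10*x**5 + 9*x**4 - 10*x**3 - 2*x**2 + 12*x + 9 and u'(x)^2 = 64*x**6 - 48*x**5 - 23*x**4 + 44*x**3 - 8*x**2 - 8*x + 4.
Integrate each monomial from 0 to 5 using ∫_0^5 c·x^n dx = c·5^(n+1)/(n+1):
  ∫_0^5 u(x)^2 dx = ∫_0^5 (4*x^8 - 4*x^7 - 3*x^6 + 10*x^5 + 9*x^4 - 10*x^3 - 2*x^2 + 12*x + 9) dx. Term by term:
    ∫_0^5 4*x^8 dx = 7812500/9;  ∫_0^5 -4*x^7 dx = -390625/2;  ∫_0^5 -3*x^6 dx = -234375/7;
    ∫_0^5 10*x^5 dx = 78125/3;  ∫_0^5 9*x^4 dx = 5625;  ∫_0^5 -10*x^3 dx = -3125/2;
    ∫_0^5 -2*x^2 dx = -250/3;  ∫_0^5 12*x dx = 150;  ∫_0^5 9 dx = 45.
  Sum: 7812500/9 − 390625/2 − 234375/7 + 78125/3 + 5625 − 3125/2 − 250/3 + 150 + 45 = 42177035/63.
  ∫_0^5 u'(x)^2 dx = ∫_0^5 (64*x^6 - 48*x^5 - 23*x^4 + 44*x^3 - 8*x^2 - 8*x + 4) dx. Term by term:
    ∫_0^5 64*x^6 dx = 5000000/7;  ∫_0^5 -48*x^5 dx = -125000;  ∫_0^5 -23*x^4 dx = -14375;
    ∫_0^5 44*x^3 dx = 6875;  ∫_0^5 -8*x^2 dx = -1000/3;  ∫_0^5 -8*x dx = -100;
    ∫_0^5 4 dx = 20.
  Sum: 5000000/7 − 125000 − 14375 + 6875 − 1000/3 − 100 + 20 = 12208820/21.
Adding: ||u||_{H^1}^2 = 42177035/63 + 12208820/21 = 78803495/63.


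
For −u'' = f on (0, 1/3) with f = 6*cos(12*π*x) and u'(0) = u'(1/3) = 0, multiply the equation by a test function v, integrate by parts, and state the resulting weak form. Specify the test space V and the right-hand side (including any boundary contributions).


V = H^1(0, 1/3) (no boundary constraint on v; u is determined up to an additive constant); weak form: ∫_0^1/3 u'v' dx = ∫_0^1/3 (6*cos(12*π*x)) v dx for all v ∈ V.

Multiply both sides by a test function v and integrate from 0 to 1/3:
  ∫_0^1/3 −u''(x) v(x) dx = ∫_0^1/3 f(x) v(x) dx.
Integrate the LHS by parts once:
  ∫_0^1/3 −u'' v dx = −[u'(x) v(x)]_0^1/3 + ∫_0^1/3 u'(x) v'(x) dx.
Thus ∫_0^1/3 u'(x) v'(x) dx = ∫_0^1/3 f(x) v(x) dx + [u'(x) v(x)]_0^1/3.
Choose V so that boundary terms are either known or forced to vanish.
u has homogeneous Neumann: u'(0) = u'(1/3) = 0. So [u' v]_0^1/3 = 0·v(1/3) − 0·v(0) = 0 for any v; take V = H^1(0, 1/3).
Weak formulation: find u (satisfying any essential BC) such that ∫_0^1/3 u'(x) v'(x) dx = ∫_0^1/3 f v dx for all v ∈ V (homogeneous Neumann, so boundary terms vanish).
Substituting f(x) = 6*cos(12*π*x), the right-hand side is ∫_0^1/3 (6*cos(12*π*x)) v dx.
Compatibility check (pure Neumann): taking v ≡ 1 ∈ V gives 0 = ∫_0^1/3 f dx + (0) − (0), i.e. ∫_0^1/3 f dx must equal u'(0) − u'(1/3) = 0. Indeed ∫_0^1/3 (6*cos(12*π*x)) dx = 0, so the data are compatible. The solution is then unique only up to an additive constant (fix it e.g. by requiring ∫_0^1/3 u dx = 0).


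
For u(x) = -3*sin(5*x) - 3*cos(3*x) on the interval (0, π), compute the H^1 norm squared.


||u||_{H^1(0,π)}^2 = 162*π

u'(x) = 9*sin(3*x) - 15*cos(5*x).
Expand u² and (u')² and integrate term by term on (0, π), using: for integers n ≥ 1, ∫_0^π sin²(nx) dx = ∫_0^π cos²(nx) dx = π/2; for n ≠ n', ∫_0^π sin(nx)sin(n'x) dx = ∫_0^π cos(nx)cos(n'x) dx = 0; and by product-to-sum, ∫_0^π sin(nx)cos(n'x) dx = ½∫_0^π [sin((n+n')x) + sin((n−n')x)] dx, which is 0 when n+n' is even and 2n/(n²−n'²) when n+n' is odd (it need not vanish on (0, π)).
  u² squared terms: (-3)²·∫cos(3x)² dx = 9·π/2 = 9*π/2;  (-3)²·∫sin(5x)² dx = 9·π/2 = 9*π/2.
  u² cross terms: 2·(-3)·(-3)·∫cos(3x)·sin(5x) dx = 18·(0) = 0.
  So ∫_0^π u² dx = 9*π/2 + 9*π/2 + 0 = 9*π.
  (u')² squared terms: (-15)²·∫cos(5x)² dx = 225·π/2 = 225*π/2;  (9)²·∫sin(3x)² dx = 81·π/2 = 81*π/2.
  (u')² cross terms: 2·(-15)·(9)·∫cos(5x)·sin(3x) dx = -270·(0) = 0.
  So ∫_0^π (u')² dx = 225*π/2 + 81*π/2 + 0 = 153*π.
||u||_{H^1}^2 = (9*π) + (153*π) = 162*π.


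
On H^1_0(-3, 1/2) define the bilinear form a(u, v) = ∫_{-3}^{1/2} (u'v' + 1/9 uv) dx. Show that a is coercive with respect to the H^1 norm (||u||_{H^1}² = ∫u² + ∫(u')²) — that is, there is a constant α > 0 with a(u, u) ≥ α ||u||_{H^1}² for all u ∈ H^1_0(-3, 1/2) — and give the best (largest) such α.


α = (49 + 36*π^2)/(9*(4*π^2 + 49))

Coercivity of a(·,·) on H^1_0(-3, 1/2) means a(u, u) ≥ α ||u||_{H^1}² for every u ∈ H^1_0.
The interval has length L = 7/2, and Poincaré/coercivity depend only on L. Here a(u, u) = ∫(u')² + (1/9)·∫u².
Here 0 < c = 1/9 < 1. The condition a(u,u) ≥ α||u||_{H^1}² reads (1−α)∫(u')² ≥ (α−c)∫u². Any admissible α is ≤ 1 (rapidly oscillating u have ∫u²/∫(u')² → 0), and α = 1 would force 0 ≥ (1−c)∫u², impossible since c < 1; so 1−α > 0. By the sharp Poincaré inequality on H^1_0 of an interval of length L, ∫(u')² ≥ (π/L)²∫u² with equality for the first sine mode sin(π(x−x₀)/L) (x₀ the left endpoint), so the inequality holds for all u iff (1−α)(π/L)² ≥ α − c, i.e. α ≤ ((π/L)² + c)/((π/L)² + 1) = (1 + c(L/π)²)/(1 + (L/π)²). With (π/L)² = 4*π^2/49 and c = 1/9, the largest admissible constant is α = ((π/L)² + c)/((π/L)² + 1).
Simplifying, α = (49 + 36*π^2)/(9*(4*π^2 + 49)).


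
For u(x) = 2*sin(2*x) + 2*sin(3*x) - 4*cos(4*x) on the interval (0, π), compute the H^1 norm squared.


||u||_{H^1(0,π)}^2 = 1632/7 + 166*π

u'(x) = 16*sin(4*x) + 4*cos(2*x) + 6*cos(3*x).
Expand u² and (u')² and integrate term by term on (0, π), using: for integers n ≥ 1, ∫_0^π sin²(nx) dx = ∫_0^π cos²(nx) dx = π/2; for n ≠ n', ∫_0^π sin(nx)sin(n'x) dx = ∫_0^π cos(nx)cos(n'x) dx = 0; and by product-to-sum, ∫_0^π sin(nx)cos(n'x) dx = ½∫_0^π [sin((n+n')x) + sin((n−n')x)] dx, which is 0 when n+n' is even and 2n/(n²−n'²) when n+n' is odd (it need not vanish on (0, π)).
  u² squared terms: (-4)²·∫cos(4x)² dx = 16·π/2 = 8*π;  (2)²·∫sin(2x)² dx = 4·π/2 = 2*π;  (2)²·∫sin(3x)² dx = 4·π/2 = 2*π.
  u² cross terms: 2·(-4)·(2)·∫cos(4x)·sin(2x) dx = -16·(0) = 0;  2·(-4)·(2)·∫cos(4x)·sin(3x) dx = -16·(-6/7) = 96/7;  2·(2)·(2)·∫sin(2x)·sin(3x) dx = 8·(0) = 0.
  So ∫_0^π u² dx = 8*π + 2*π + 2*π + 0 + 96/7 + 0 = 96/7 + 12*π.
  (u')² squared terms: (4)²·∫cos(2x)² dx = 16·π/2 = 8*π;  (6)²·∫cos(3x)² dx = 36·π/2 = 18*π;  (16)²·∫sin(4x)² dx = 256·π/2 = 128*π.
  (u')² cross terms: 2·(4)·(6)·∫cos(2x)·cos(3x) dx = 48·(0) = 0;  2·(4)·(16)·∫cos(2x)·sin(4x) dx = 128·(0) = 0;  2·(6)·(16)·∫cos(3x)·sin(4x) dx = 192·(8/7) = 1536/7.
  So ∫_0^π (u')² dx = 8*π + 18*π + 128*π + 0 + 0 + 1536/7 = 1536/7 + 154*π.
||u||_{H^1}^2 = (96/7 + 12*π) + (1536/7 + 154*π) = 1632/7 + 166*π.


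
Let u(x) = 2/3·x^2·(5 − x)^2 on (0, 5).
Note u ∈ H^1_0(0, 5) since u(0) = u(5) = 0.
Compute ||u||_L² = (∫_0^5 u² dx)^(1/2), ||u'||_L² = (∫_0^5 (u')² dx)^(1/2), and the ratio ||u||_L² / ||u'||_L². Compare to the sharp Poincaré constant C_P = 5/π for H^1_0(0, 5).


||u||_L² / ||u'||_L² = 5*sqrt(3)/6 < C_P = 5/π.

u(x) = 2/3·x^2·(5 − x)^2, so u'(x) = 4*x*(x - 5)*(2*x - 5)/3.
u(x) = 2/3·x^2·(5 − x)^2 vanishes at x = 0 and x = 5, so u ∈ H^1_0(0, 5). Differentiate via the product rule and integrate the resulting polynomials term by term.
  ∫_0^5 u² dx = ∫_0^5 (4*x^8/9 - 80*x^7/9 + 200*x^6/3 - 2000*x^5/9 + 2500*x^4/9) dx. Term by term:
    ∫_0^5 4*x^8/9 dx = 7812500/81;  ∫_0^5 -80*x^7/9 dx = -3906250/9;  ∫_0^5 200*x^6/3 dx = 15625000/21;
    ∫_0^5 -2000*x^5/9 dx = -15625000/27;  ∫_0^5 2500*x^4/9 dx = 1562500/9.
  Sum: 7812500/81 − 3906250/9 + 15625000/21 − 15625000/27 + 1562500/9 = 781250/567.
  ∫_0^5 (u')² dx = ∫_0^5 (64*x^6/9 - 320*x^5/3 + 5200*x^4/9 - 4000*x^3/3 + 10000*x^2/9) dx. Term by term:
    ∫_0^5 64*x^6/9 dx = 5000000/63;  ∫_0^5 -320*x^5/3 dx = -2500000/9;  ∫_0^5 5200*x^4/9 dx = 3250000/9;
    ∫_0^5 -4000*x^3/3 dx = -625000/3;  ∫_0^5 10000*x^2/9 dx = 1250000/27.
  Sum: 5000000/63 − 2500000/9 + 3250000/9 − 625000/3 + 1250000/27 = 125000/189.
∫_0^5 u² dx = 781250/567, so ||u||_L² = 625*sqrt(14)/63.
∫_0^5 (u')² dx = 125000/189, so ||u'||_L² = 250*sqrt(42)/63.
Ratio ||u||_L² / ||u'||_L² = 5*sqrt(3)/6.
Sharp Poincaré constant on H^1_0(0, 5) is C_P = L/π = 5/π, achieved by sin(π/5·x).
A polynomial bump cannot attain the sharp Poincaré constant (only the first sine eigenfunction does), so the ratio is strictly less than C_P, consistent with ||u||_L² ≤ C_P ||u'||_L².


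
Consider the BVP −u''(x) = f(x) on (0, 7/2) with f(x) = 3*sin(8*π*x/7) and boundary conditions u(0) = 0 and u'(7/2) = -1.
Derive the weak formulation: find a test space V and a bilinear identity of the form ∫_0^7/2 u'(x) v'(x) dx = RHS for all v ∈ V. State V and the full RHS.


V = {v ∈ H^1(0, 7/2) : v(0) = 0} (test functions vanish at x = 0 where u is specified); weak form: ∫_0^7/2 u'v' dx = ∫_0^7/2 (3*sin(8*π*x/7)) v dx − v(7/2) for all v ∈ V.

Multiply both sides by a test function v and integrate from 0 to 7/2:
  ∫_0^7/2 −u''(x) v(x) dx = ∫_0^7/2 f(x) v(x) dx.
Integrate the LHS by parts once:
  ∫_0^7/2 −u'' v dx = −[u'(x) v(x)]_0^7/2 + ∫_0^7/2 u'(x) v'(x) dx.
Thus ∫_0^7/2 u'(x) v'(x) dx = ∫_0^7/2 f(x) v(x) dx + [u'(x) v(x)]_0^7/2.
Choose V so that boundary terms are either known or forced to vanish.
Mixed BC: u(0) = 0 (Dirichlet) and u'(7/2) = -1 (Neumann). Define V = {v ∈ H^1(0, 7/2) : v(0) = 0}. Then [u' v]_0^7/2 = u'(7/2)·v(7/2) − u'(0)·0 = − v(7/2).
Weak formulation: find u (satisfying any essential BC) such that ∫_0^7/2 u'(x) v'(x) dx = ∫_0^7/2 f v dx − v(7/2) for all v ∈ V (Dirichlet at 0 absorbed into V; Neumann datum at x = 7/2 contributes the boundary term).
Substituting f(x) = 3*sin(8*π*x/7), the right-hand side is ∫_0^7/2 (3*sin(8*π*x/7)) v dx − v(7/2).


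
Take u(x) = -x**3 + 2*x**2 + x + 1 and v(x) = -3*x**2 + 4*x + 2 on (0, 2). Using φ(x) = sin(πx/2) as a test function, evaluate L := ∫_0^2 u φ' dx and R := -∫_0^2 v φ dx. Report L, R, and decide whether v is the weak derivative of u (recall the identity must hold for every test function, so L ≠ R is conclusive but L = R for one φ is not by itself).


LHS = -96/π^3 + 4/π, RHS = -96/π^3. No, v is not the weak derivative of u.

u(x) = -x**3 + 2*x**2 + x + 1, classical derivative u'(x) = -3*x**2 + 4*x + 1.
φ(x) = sin(πx/2), so φ'(x) = π*cos(π*x/2)/2.
Note φ(0) = φ(2) = 0, so the boundary term u·φ vanishes.
LHS = ∫_0^2 u(x) φ'(x) dx = ∫_0^2 (-π*x^3*cos(π*x/2)/2 + π*x^2*cos(π*x/2) + π*x*cos(π*x/2)/2 + π*cos(π*x/2)/2) dx. Term by term:
  ∫_0^2 π*cos(π*x/2)/2 dx = 0;  ∫_0^2 π*x^2*cos(π*x/2) dx = -16/π;  ∫_0^2 π*x*cos(π*x/2)/2 dx = -4/π;
  ∫_0^2 -π*x^3*cos(π*x/2)/2 dx = -96/π^3 + 24/π.
Sum: 0 − 16/π − 4/π + -96/π^3 + 24/π = -96/π^3 + 4/π.
So LHS = -96/π^3 + 4/π.
∫_0^2 v(x) φ(x) dx = ∫_0^2 (-3*x^2*sin(π*x/2) + 4*x*sin(π*x/2) + 2*sin(π*x/2)) dx. Term by term:
  ∫_0^2 2*sin(π*x/2) dx = 8/π;  ∫_0^2 -3*x^2*sin(π*x/2) dx = -24/π + 96/π^3;  ∫_0^2 4*x*sin(π*x/2) dx = 16/π.
Sum: 8/π + -24/π + 96/π^3 + 16/π = 96/π^3.
So RHS = -∫_0^2 v(x) φ(x) dx = -96/π^3.
LHS − RHS = 4/π ≠ 0, so the identity fails.
(For a valid weak derivative the identity must hold for EVERY test function, in particular this one. The failure shows v is NOT the weak derivative of u.)
Correct weak derivative would be u'(x) = -3*x**2 + 4*x + 1.


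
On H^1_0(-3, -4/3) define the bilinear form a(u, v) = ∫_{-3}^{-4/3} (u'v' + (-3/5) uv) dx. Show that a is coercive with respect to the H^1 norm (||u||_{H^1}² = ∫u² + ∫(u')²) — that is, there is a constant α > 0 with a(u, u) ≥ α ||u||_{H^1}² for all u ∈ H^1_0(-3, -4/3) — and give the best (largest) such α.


α = 3*(-5 + 3*π^2)/(25 + 9*π^2)

Coercivity of a(·,·) on H^1_0(-3, -4/3) means a(u, u) ≥ α ||u||_{H^1}² for every u ∈ H^1_0.
The interval has length L = 5/3, and Poincaré/coercivity depend only on L. Here a(u, u) = ∫(u')² + (-3/5)·∫u².
Here c = -3/5 < 0 with |c| < (π/L)² = 9*π^2/25, so coercivity still holds. The condition a(u,u) ≥ α||u||_{H^1}² reads (1−α)∫(u')² ≥ (α−c)∫u². Any admissible α is ≤ 1 (rapidly oscillating u have ∫u²/∫(u')² → 0), and α = 1 would force 0 ≥ (1−c)∫u², impossible since c < 1; so 1−α > 0. By the sharp Poincaré inequality on H^1_0 of an interval of length L, ∫(u')² ≥ (π/L)²∫u² with equality for the first sine mode sin(π(x−x₀)/L) (x₀ the left endpoint), so the inequality holds for all u iff (1−α)(π/L)² ≥ α − c, i.e. α ≤ ((π/L)² + c)/((π/L)² + 1) = (1 + c(L/π)²)/(1 + (L/π)²). (Direct route, valid since c ≤ 0: Poincaré gives c∫u² ≥ c(L/π)²∫(u')², so a(u,u) ≥ (1 + c(L/π)²)∫(u')², while ||u||_{H^1}² ≤ (1 + (L/π)²)∫(u')²; dividing yields the same α.) With (π/L)² = 9*π^2/25 and c = -3/5, the largest admissible constant is α = ((π/L)² + c)/((π/L)² + 1).
Simplifying, α = 3*(-5 + 3*π^2)/(25 + 9*π^2).


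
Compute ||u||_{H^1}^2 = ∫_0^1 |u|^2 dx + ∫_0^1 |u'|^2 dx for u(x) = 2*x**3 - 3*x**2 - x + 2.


||u||_{H^1}^2 = 1177/210

The H^1 norm (squared) on an interval (0, L) is
  ||u||_{H^1}^2 = ∫_0^L u(x)^2 dx + ∫_0^L u'(x)^2 dx.
Compute u'(x) = 6*x**2 - 6*x - 1.
Then u(x)^2 = 4*x**6 - 12*x**5 + 5*x**4 + 14*x**3 - 11*x**2 - 4*x + 4 and u'(x)^2 = 36*x**4 - 72*x**3 + 24*x**2 + 12*x + 1.
Integrate each monomial from 0 to 1 using ∫_0^1 c·x^n dx = c·1^(n+1)/(n+1):
  ∫_0^1 u(x)^2 dx = ∫_0^1 (4*x^6 - 12*x^5 + 5*x^4 + 14*x^3 - 11*x^2 - 4*x + 4) dx. Term by term:
    ∫_0^1 4*x^6 dx = 4/7;  ∫_0^1 -12*x^5 dx = -2;  ∫_0^1 5*x^4 dx = 1;
    ∫_0^1 14*x^3 dx = 7/2;  ∫_0^1 -11*x^2 dx = -11/3;  ∫_0^1 -4*x dx = -2;
    ∫_0^1 4 dx = 4.
  Sum: 4/7 − 2 + 1 + 7/2 − 11/3 − 2 + 4 = 59/42.
  ∫_0^1 u'(x)^2 dx = ∫_0^1 (36*x^4 - 72*x^3 + 24*x^2 + 12*x + 1) dx. Term by term:
    ∫_0^1 36*x^4 dx = 36/5;  ∫_0^1 -72*x^3 dx = -18;  ∫_0^1 24*x^2 dx = 8;
    ∫_0^1 12*x dx = 6;  ∫_0^1 1 dx = 1.
  Sum: 36/5 − 18 + 8 + 6 + 1 = 21/5.
Adding: ||u||_{H^1}^2 = 59/42 + 21/5 = 1177/210.


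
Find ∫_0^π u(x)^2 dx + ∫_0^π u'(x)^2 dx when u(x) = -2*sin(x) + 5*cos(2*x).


||u||_{H^1(0,π)}^2 = 200/3 + 133*π/2

u'(x) = -10*sin(2*x) - 2*cos(x).
Expand u² and (u')² and integrate term by term on (0, π), using: for integers n ≥ 1, ∫_0^π sin²(nx) dx = ∫_0^π cos²(nx) dx = π/2; for n ≠ n', ∫_0^π sin(nx)sin(n'x) dx = ∫_0^π cos(nx)cos(n'x) dx = 0; and by product-to-sum, ∫_0^π sin(nx)cos(n'x) dx = ½∫_0^π [sin((n+n')x) + sin((n−n')x)] dx, which is 0 when n+n' is even and 2n/(n²−n'²) when n+n' is odd (it need not vanish on (0, π)).
  u² squared terms: (-2)²·∫sin(x)² dx = 4·π/2 = 2*π;  (5)²·∫cos(2x)² dx = 25·π/2 = 25*π/2.
  u² cross terms: 2·(-2)·(5)·∫sin(x)·cos(2x) dx = -20·(-2/3) = 40/3.
  So ∫_0^π u² dx = 2*π + 25*π/2 + 40/3 = 40/3 + 29*π/2.
  (u')² squared terms: (-10)²·∫sin(2x)² dx = 100·π/2 = 50*π;  (-2)²·∫cos(x)² dx = 4·π/2 = 2*π.
  (u')² cross terms: 2·(-10)·(-2)·∫sin(2x)·cos(x) dx = 40·(4/3) = 160/3.
  So ∫_0^π (u')² dx = 50*π + 2*π + 160/3 = 160/3 + 52*π.
||u||_{H^1}^2 = (40/3 + 29*π/2) + (160/3 + 52*π) = 200/3 + 133*π/2.


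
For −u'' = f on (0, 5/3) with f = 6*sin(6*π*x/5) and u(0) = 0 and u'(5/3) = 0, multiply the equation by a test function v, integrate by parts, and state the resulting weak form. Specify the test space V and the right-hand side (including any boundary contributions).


V = {v ∈ H^1(0, 5/3) : v(0) = 0} (test functions vanish at x = 0 where u is specified); weak form: ∫_0^5/3 u'v' dx = ∫_0^5/3 (6*sin(6*π*x/5)) v dx for all v ∈ V.

Multiply both sides by a test function v and integrate from 0 to 5/3:
  ∫_0^5/3 −u''(x) v(x) dx = ∫_0^5/3 f(x) v(x) dx.
Integrate the LHS by parts once:
  ∫_0^5/3 −u'' v dx = −[u'(x) v(x)]_0^5/3 + ∫_0^5/3 u'(x) v'(x) dx.
Thus ∫_0^5/3 u'(x) v'(x) dx = ∫_0^5/3 f(x) v(x) dx + [u'(x) v(x)]_0^5/3.
Choose V so that boundary terms are either known or forced to vanish.
Mixed BC: u(0) = 0 (Dirichlet) and u'(5/3) = 0 (Neumann). Define V = {v ∈ H^1(0, 5/3) : v(0) = 0}. Then [u' v]_0^5/3 = u'(5/3)·v(5/3) − u'(0)·0 = 0.
Weak formulation: find u (satisfying any essential BC) such that ∫_0^5/3 u'(x) v'(x) dx = ∫_0^5/3 f v dx for all v ∈ V (Dirichlet at 0 absorbed into V; the Neumann datum at x = 5/3 is zero, so no boundary term remains).
Substituting f(x) = 6*sin(6*π*x/5), the right-hand side is ∫_0^5/3 (6*sin(6*π*x/5)) v dx.


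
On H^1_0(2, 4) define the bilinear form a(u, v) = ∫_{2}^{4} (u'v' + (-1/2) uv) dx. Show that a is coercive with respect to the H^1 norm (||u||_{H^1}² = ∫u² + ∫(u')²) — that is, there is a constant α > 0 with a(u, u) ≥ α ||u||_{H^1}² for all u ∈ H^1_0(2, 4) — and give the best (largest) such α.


α = (-2 + π^2)/(4 + π^2)

Coercivity of a(·,·) on H^1_0(2, 4) means a(u, u) ≥ α ||u||_{H^1}² for every u ∈ H^1_0.
The interval has length L = 2, and Poincaré/coercivity depend only on L. Here a(u, u) = ∫(u')² + (-1/2)·∫u².
Here c = -1/2 < 0 with |c| < (π/L)² = π^2/4, so coercivity still holds. The condition a(u,u) ≥ α||u||_{H^1}² reads (1−α)∫(u')² ≥ (α−c)∫u². Any admissible α is ≤ 1 (rapidly oscillating u have ∫u²/∫(u')² → 0), and α = 1 would force 0 ≥ (1−c)∫u², impossible since c < 1; so 1−α > 0. By the sharp Poincaré inequality on H^1_0 of an interval of length L, ∫(u')² ≥ (π/L)²∫u² with equality for the first sine mode sin(π(x−x₀)/L) (x₀ the left endpoint), so the inequality holds for all u iff (1−α)(π/L)² ≥ α − c, i.e. α ≤ ((π/L)² + c)/((π/L)² + 1) = (1 + c(L/π)²)/(1 + (L/π)²). (Direct route, valid since c ≤ 0: Poincaré gives c∫u² ≥ c(L/π)²∫(u')², so a(u,u) ≥ (1 + c(L/π)²)∫(u')², while ||u||_{H^1}² ≤ (1 + (L/π)²)∫(u')²; dividing yields the same α.) With (π/L)² = π^2/4 and c = -1/2, the largest admissible constant is α = ((π/L)² + c)/((π/L)² + 1).
Simplifying, α = (-2 + π^2)/(4 + π^2).


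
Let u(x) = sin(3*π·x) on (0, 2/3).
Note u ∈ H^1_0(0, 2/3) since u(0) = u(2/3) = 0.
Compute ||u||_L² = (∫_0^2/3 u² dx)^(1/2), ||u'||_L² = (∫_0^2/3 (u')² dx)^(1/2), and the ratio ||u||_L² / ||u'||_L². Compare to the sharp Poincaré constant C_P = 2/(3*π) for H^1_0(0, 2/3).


||u||_L² / ||u'||_L² = 1/(3*π) < C_P = 2/(3*π).

u(x) = sin(3*π·x), so u'(x) = 3*π*cos(3*π*x).
Writing u(x) = A·sin(kπx/L) with A = 1 and k = 2, use ∫_0^L sin²(kπx/L) dx = L/2 and ∫_0^L cos²(kπx/L) dx = L/2.
u² = 1·sin²(3*π·x) and (u')² = 9*π^2·cos²(3*π·x), and each of sin², cos² integrates to L/2 = 1/3 over (0, 2/3).
∫_0^2/3 u² dx = 1/3, so ||u||_L² = sqrt(3)/3.
∫_0^2/3 (u')² dx = 3*π^2, so ||u'||_L² = sqrt(3)*π.
Ratio ||u||_L² / ||u'||_L² = 1/(3*π).
Sharp Poincaré constant on H^1_0(0, 2/3) is C_P = L/π = 2/(3*π), achieved by sin(3*π/2·x).
This is the k = 2 harmonic; the ratio L/(kπ) is strictly less than C_P = L/π, consistent with the sharp inequality ||u||_L² ≤ C_P ||u'||_L².


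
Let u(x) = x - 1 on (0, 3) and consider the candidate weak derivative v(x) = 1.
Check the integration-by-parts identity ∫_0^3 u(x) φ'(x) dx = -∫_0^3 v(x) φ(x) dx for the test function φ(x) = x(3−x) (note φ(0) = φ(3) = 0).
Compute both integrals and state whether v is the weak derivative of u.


LHS = -9/2, RHS = -9/2. Yes, v = u' weakly.

u(x) = x - 1, classical derivative u'(x) = 1.
φ(x) = x(3−x), so φ'(x) = 3 - 2*x.
Note φ(0) = φ(3) = 0, so the boundary term u·φ vanishes.
LHS = ∫_0^3 u(x) φ'(x) dx = ∫_0^3 (-2*x^2 + 5*x - 3) dx. Term by term:
  ∫_0^3 -2*x^2 dx = -18;  ∫_0^3 5*x dx = 45/2;  ∫_0^3 -3 dx = -9.
Sum: -18 + 45/2 − 9 = -9/2.
So LHS = -9/2.
∫_0^3 v(x) φ(x) dx = ∫_0^3 (-x^2 + 3*x) dx. Term by term:
  ∫_0^3 -x^2 dx = -9;  ∫_0^3 3*x dx = 27/2.
Sum: -9 + 27/2 = 9/2.
So RHS = -∫_0^3 v(x) φ(x) dx = -9/2.
LHS = RHS, so the identity holds for this test φ.
Moreover u is smooth here and v(x) = u'(x) = 1 pointwise, so the identity holds for every test function. Hence v is the weak derivative of u.


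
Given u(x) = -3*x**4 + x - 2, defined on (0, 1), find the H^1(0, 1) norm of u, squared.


||u||_{H^1}^2 = 2132/105

The H^1 norm (squared) on an interval (0, L) is
  ||u||_{H^1}^2 = ∫_0^L u(x)^2 dx + ∫_0^L u'(x)^2 dx.
Compute u'(x) = 1 - 12*x**3.
Then u(x)^2 = 9*x**8 - 6*x**5 + 12*x**4 + x**2 - 4*x + 4 and u'(x)^2 = 144*x**6 - 24*x**3 + 1.
Integrate each monomial from 0 to 1 using ∫_0^1 c·x^n dx = c·1^(n+1)/(n+1):
  ∫_0^1 u(x)^2 dx = ∫_0^1 (9*x^8 - 6*x^5 + 12*x^4 + x^2 - 4*x + 4) dx. Term by term:
    ∫_0^1 9*x^8 dx = 1;  ∫_0^1 -6*x^5 dx = -1;  ∫_0^1 12*x^4 dx = 12/5;
    ∫_0^1 x^2 dx = 1/3;  ∫_0^1 -4*x dx = -2;  ∫_0^1 4 dx = 4.
  Sum: 1 − 1 + 12/5 + 1/3 − 2 + 4 = 71/15.
  ∫_0^1 u'(x)^2 dx = ∫_0^1 (144*x^6 - 24*x^3 + 1) dx. Term by term:
    ∫_0^1 144*x^6 dx = 144/7;  ∫_0^1 -24*x^3 dx = -6;  ∫_0^1 1 dx = 1.
  Sum: 144/7 − 6 + 1 = 109/7.
Adding: ||u||_{H^1}^2 = 71/15 + 109/7 = 2132/105.


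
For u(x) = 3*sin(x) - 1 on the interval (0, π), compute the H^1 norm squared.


||u||_{H^1(0,π)}^2 = -12 + 10*π

u'(x) = 3*cos(x).
Expand u² and (u')² and integrate term by term on (0, π), using: for integers n ≥ 1, ∫_0^π sin²(nx) dx = ∫_0^π cos²(nx) dx = π/2; for n ≠ n', ∫_0^π sin(nx)sin(n'x) dx = ∫_0^π cos(nx)cos(n'x) dx = 0; and by product-to-sum, ∫_0^π sin(nx)cos(n'x) dx = ½∫_0^π [sin((n+n')x) + sin((n−n')x)] dx, which is 0 when n+n' is even and 2n/(n²−n'²) when n+n' is odd (it need not vanish on (0, π)). For the constant mode: ∫_0^π 1 dx = π, ∫_0^π cos(nx) dx = 0, ∫_0^π sin(nx) dx = (1−(−1)^n)/n.
  u² squared terms: (-1)²·∫1 dx = 1·π = π;  (3)²·∫sin(x)² dx = 9·π/2 = 9*π/2.
  u² cross terms: 2·(-1)·(3)·∫1·sin(x) dx = -6·(2) = -12.
  So ∫_0^π u² dx = π + 9*π/2 − 12 = -12 + 11*π/2.
  (u')² squared terms: (3)²·∫cos(x)² dx = 9·π/2 = 9*π/2.
  So ∫_0^π (u')² dx = 9*π/2.
||u||_{H^1}^2 = (-12 + 11*π/2) + (9*π/2) = -12 + 10*π.


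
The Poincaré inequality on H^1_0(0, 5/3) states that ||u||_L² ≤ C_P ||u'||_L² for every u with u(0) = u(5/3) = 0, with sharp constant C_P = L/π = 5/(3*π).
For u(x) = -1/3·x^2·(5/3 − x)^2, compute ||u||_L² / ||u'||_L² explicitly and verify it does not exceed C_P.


||u||_L² / ||u'||_L² = 5*sqrt(3)/18 < C_P = 5/(3*π).

u(x) = -1/3·x^2·(5/3 − x)^2, so u'(x) = 2*x*(-18*x^2 + 45*x - 25)/27.
u(x) = -1/3·x^2·(5/3 − x)^2 vanishes at x = 0 and x = 5/3, so u ∈ H^1_0(0, 5/3). Differentiate via the product rule and integrate the resulting polynomials term by term.
  ∫_0^5/3 u² dx = ∫_0^5/3 (x^8/9 - 20*x^7/27 + 50*x^6/27 - 500*x^5/243 + 625*x^4/729) dx. Term by term:
    ∫_0^5/3 x^8/9 dx = 1953125/1594323;  ∫_0^5/3 -20*x^7/27 dx = -1953125/354294;  ∫_0^5/3 50*x^6/27 dx = 3906250/413343;
    ∫_0^5/3 -500*x^5/243 dx = -3906250/531441;  ∫_0^5/3 625*x^4/729 dx = 390625/177147.
  Sum: 1953125/1594323 − 1953125/354294 + 3906250/413343 − 3906250/531441 + 390625/177147 = 390625/22320522.
  ∫_0^5/3 (u')² dx = ∫_0^5/3 (16*x^6/9 - 80*x^5/9 + 1300*x^4/81 - 1000*x^3/81 + 2500*x^2/729) dx. Term by term:
    ∫_0^5/3 16*x^6/9 dx = 1250000/137781;  ∫_0^5/3 -80*x^5/9 dx = -625000/19683;  ∫_0^5/3 1300*x^4/81 dx = 812500/19683;
    ∫_0^5/3 -1000*x^3/81 dx = -156250/6561;  ∫_0^5/3 2500*x^2/729 dx = 312500/59049.
  Sum: 1250000/137781 − 625000/19683 + 812500/19683 − 156250/6561 + 312500/59049 = 31250/413343.
∫_0^5/3 u² dx = 390625/22320522, so ||u||_L² = 625*sqrt(42)/30618.
∫_0^5/3 (u')² dx = 31250/413343, so ||u'||_L² = 125*sqrt(14)/1701.
Ratio ||u||_L² / ||u'||_L² = 5*sqrt(3)/18.
Sharp Poincaré constant on H^1_0(0, 5/3) is C_P = L/π = 5/(3*π), achieved by sin(3*π/5·x).
A polynomial bump cannot attain the sharp Poincaré constant (only the first sine eigenfunction does), so the ratio is strictly less than C_P, consistent with ||u||_L² ≤ C_P ||u'||_L².


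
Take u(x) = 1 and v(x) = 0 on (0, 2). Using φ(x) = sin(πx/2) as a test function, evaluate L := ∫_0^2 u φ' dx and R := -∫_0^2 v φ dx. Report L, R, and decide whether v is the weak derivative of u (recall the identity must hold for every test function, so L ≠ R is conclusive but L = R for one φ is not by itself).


LHS = 0, RHS = 0. Yes, v = u' weakly.

u(x) = 1, classical derivative u'(x) = 0.
φ(x) = sin(πx/2), so φ'(x) = π*cos(π*x/2)/2.
Note φ(0) = φ(2) = 0, so the boundary term u·φ vanishes.
LHS = ∫_0^2 u(x) φ'(x) dx = ∫_0^2 (π*cos(π*x/2)/2) dx. Term by term:
  ∫_0^2 π*cos(π*x/2)/2 dx = 0.
So LHS = 0.
∫_0^2 v(x) φ(x) dx = ∫_0^2 (0) dx. Term by term:
  ∫_0^2 0 dx = 0.
So RHS = -∫_0^2 v(x) φ(x) dx = 0.
LHS = RHS, so the identity holds for this test φ.
Moreover u is smooth here and v(x) = u'(x) = 0 pointwise, so the identity holds for every test function. Hence v is the weak derivative of u.


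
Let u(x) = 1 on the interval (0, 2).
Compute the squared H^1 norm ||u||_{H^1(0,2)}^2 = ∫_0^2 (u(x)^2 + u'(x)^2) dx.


||u||_{H^1}^2 = 2

The H^1 norm (squared) on an interval (0, L) is
  ||u||_{H^1}^2 = ∫_0^L u(x)^2 dx + ∫_0^L u'(x)^2 dx.
Compute u'(x) = 0.
Then u(x)^2 = 1 and u'(x)^2 = 0.
Integrate each monomial from 0 to 2 using ∫_0^2 c·x^n dx = c·2^(n+1)/(n+1):
  ∫_0^2 u(x)^2 dx = ∫_0^2 (1) dx. Term by term:
    ∫_0^2 1 dx = 2.
  ∫_0^2 u'(x)^2 dx = ∫_0^2 (0) dx. Term by term:
    ∫_0^2 0 dx = 0.
Adding: ||u||_{H^1}^2 = 2 + 0 = 2.


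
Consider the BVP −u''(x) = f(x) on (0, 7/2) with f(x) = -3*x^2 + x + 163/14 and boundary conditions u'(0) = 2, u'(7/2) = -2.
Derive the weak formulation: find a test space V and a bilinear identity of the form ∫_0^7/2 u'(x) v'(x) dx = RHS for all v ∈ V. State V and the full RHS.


V = H^1(0, 7/2) (v unrestricted at boundary; u is determined up to an additive constant); weak form: ∫_0^7/2 u'v' dx = ∫_0^7/2 (-3*x^2 + x + 163/14) v dx − 2·v(7/2) − 2·v(0) for all v ∈ V.

Multiply both sides by a test function v and integrate from 0 to 7/2:
  ∫_0^7/2 −u''(x) v(x) dx = ∫_0^7/2 f(x) v(x) dx.
Integrate the LHS by parts once:
  ∫_0^7/2 −u'' v dx = −[u'(x) v(x)]_0^7/2 + ∫_0^7/2 u'(x) v'(x) dx.
Thus ∫_0^7/2 u'(x) v'(x) dx = ∫_0^7/2 f(x) v(x) dx + [u'(x) v(x)]_0^7/2.
Choose V so that boundary terms are either known or forced to vanish.
u has inhomogeneous Neumann u'(0) = 2, u'(7/2) = -2. [u' v]_0^7/2 = (-2)·v(7/2) − (2)·v(0) = − 2·v(7/2) − 2·v(0). Take V = H^1(0, 7/2); boundary term becomes part of RHS.
Weak formulation: find u (satisfying any essential BC) such that ∫_0^7/2 u'(x) v'(x) dx = ∫_0^7/2 f v dx − 2·v(7/2) − 2·v(0) for all v ∈ V (Neumann data are natural BCs: they enter the RHS as boundary terms).
Substituting f(x) = -3*x^2 + x + 163/14, the right-hand side is ∫_0^7/2 (-3*x^2 + x + 163/14) v dx − 2·v(7/2) − 2·v(0).
Compatibility check (pure Neumann): taking v ≡ 1 ∈ V gives 0 = ∫_0^7/2 f dx + (-2) − (2), i.e. ∫_0^7/2 f dx must equal u'(0) − u'(7/2) = 4. Indeed ∫_0^7/2 (-3*x^2 + x + 163/14) dx = 4, so the data are compatible. The solution is then unique only up to an additive constant (fix it e.g. by requiring ∫_0^7/2 u dx = 0).


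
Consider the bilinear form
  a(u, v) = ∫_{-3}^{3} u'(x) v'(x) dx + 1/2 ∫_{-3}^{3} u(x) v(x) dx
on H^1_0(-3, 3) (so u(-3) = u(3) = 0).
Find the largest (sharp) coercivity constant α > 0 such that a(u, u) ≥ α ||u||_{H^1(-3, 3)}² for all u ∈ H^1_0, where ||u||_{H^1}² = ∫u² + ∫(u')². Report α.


α = (π^2 + 18)/(π^2 + 36)

Coercivity of a(·,·) on H^1_0(-3, 3) means a(u, u) ≥ α ||u||_{H^1}² for every u ∈ H^1_0.
The interval has length L = 6, and Poincaré/coercivity depend only on L. Here a(u, u) = ∫(u')² + (1/2)·∫u².
Here 0 < c = 1/2 < 1. The condition a(u,u) ≥ α||u||_{H^1}² reads (1−α)∫(u')² ≥ (α−c)∫u². Any admissible α is ≤ 1 (rapidly oscillating u have ∫u²/∫(u')² → 0), and α = 1 would force 0 ≥ (1−c)∫u², impossible since c < 1; so 1−α > 0. By the sharp Poincaré inequality on H^1_0 of an interval of length L, ∫(u')² ≥ (π/L)²∫u² with equality for the first sine mode sin(π(x−x₀)/L) (x₀ the left endpoint), so the inequality holds for all u iff (1−α)(π/L)² ≥ α − c, i.e. α ≤ ((π/L)² + c)/((π/L)² + 1) = (1 + c(L/π)²)/(1 + (L/π)²). With (π/L)² = π^2/36 and c = 1/2, the largest admissible constant is α = ((π/L)² + c)/((π/L)² + 1).
Simplifying, α = (π^2 + 18)/(π^2 + 36).
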